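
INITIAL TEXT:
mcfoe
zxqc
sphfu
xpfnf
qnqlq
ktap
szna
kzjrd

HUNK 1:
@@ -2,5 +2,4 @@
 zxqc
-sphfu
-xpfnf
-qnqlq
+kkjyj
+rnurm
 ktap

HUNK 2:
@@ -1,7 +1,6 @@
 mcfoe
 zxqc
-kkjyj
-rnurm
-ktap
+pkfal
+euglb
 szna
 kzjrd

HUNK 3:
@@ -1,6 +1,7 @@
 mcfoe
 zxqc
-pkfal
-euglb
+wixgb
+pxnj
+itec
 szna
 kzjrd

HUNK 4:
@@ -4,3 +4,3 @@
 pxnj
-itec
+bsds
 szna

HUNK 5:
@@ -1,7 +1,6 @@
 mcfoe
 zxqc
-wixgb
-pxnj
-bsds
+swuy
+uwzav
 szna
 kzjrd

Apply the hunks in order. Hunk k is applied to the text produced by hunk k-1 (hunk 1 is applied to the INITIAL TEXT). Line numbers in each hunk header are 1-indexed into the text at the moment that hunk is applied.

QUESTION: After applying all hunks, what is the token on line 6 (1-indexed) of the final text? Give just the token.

Answer: kzjrd

Derivation:
Hunk 1: at line 2 remove [sphfu,xpfnf,qnqlq] add [kkjyj,rnurm] -> 7 lines: mcfoe zxqc kkjyj rnurm ktap szna kzjrd
Hunk 2: at line 1 remove [kkjyj,rnurm,ktap] add [pkfal,euglb] -> 6 lines: mcfoe zxqc pkfal euglb szna kzjrd
Hunk 3: at line 1 remove [pkfal,euglb] add [wixgb,pxnj,itec] -> 7 lines: mcfoe zxqc wixgb pxnj itec szna kzjrd
Hunk 4: at line 4 remove [itec] add [bsds] -> 7 lines: mcfoe zxqc wixgb pxnj bsds szna kzjrd
Hunk 5: at line 1 remove [wixgb,pxnj,bsds] add [swuy,uwzav] -> 6 lines: mcfoe zxqc swuy uwzav szna kzjrd
Final line 6: kzjrd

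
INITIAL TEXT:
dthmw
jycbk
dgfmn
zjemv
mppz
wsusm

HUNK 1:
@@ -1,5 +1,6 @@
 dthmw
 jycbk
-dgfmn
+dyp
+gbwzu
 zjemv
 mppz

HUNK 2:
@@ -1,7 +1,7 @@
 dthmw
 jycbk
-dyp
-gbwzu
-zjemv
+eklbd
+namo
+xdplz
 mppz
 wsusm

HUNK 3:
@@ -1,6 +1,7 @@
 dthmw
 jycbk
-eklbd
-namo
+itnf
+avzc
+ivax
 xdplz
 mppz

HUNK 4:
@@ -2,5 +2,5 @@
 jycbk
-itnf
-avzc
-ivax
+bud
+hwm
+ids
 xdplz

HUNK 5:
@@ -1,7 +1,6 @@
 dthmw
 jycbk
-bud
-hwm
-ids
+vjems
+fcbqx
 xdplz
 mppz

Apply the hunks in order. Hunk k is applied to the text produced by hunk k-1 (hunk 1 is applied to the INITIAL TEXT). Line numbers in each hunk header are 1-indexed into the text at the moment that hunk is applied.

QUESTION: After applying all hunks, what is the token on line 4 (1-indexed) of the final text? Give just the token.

Hunk 1: at line 1 remove [dgfmn] add [dyp,gbwzu] -> 7 lines: dthmw jycbk dyp gbwzu zjemv mppz wsusm
Hunk 2: at line 1 remove [dyp,gbwzu,zjemv] add [eklbd,namo,xdplz] -> 7 lines: dthmw jycbk eklbd namo xdplz mppz wsusm
Hunk 3: at line 1 remove [eklbd,namo] add [itnf,avzc,ivax] -> 8 lines: dthmw jycbk itnf avzc ivax xdplz mppz wsusm
Hunk 4: at line 2 remove [itnf,avzc,ivax] add [bud,hwm,ids] -> 8 lines: dthmw jycbk bud hwm ids xdplz mppz wsusm
Hunk 5: at line 1 remove [bud,hwm,ids] add [vjems,fcbqx] -> 7 lines: dthmw jycbk vjems fcbqx xdplz mppz wsusm
Final line 4: fcbqx

Answer: fcbqx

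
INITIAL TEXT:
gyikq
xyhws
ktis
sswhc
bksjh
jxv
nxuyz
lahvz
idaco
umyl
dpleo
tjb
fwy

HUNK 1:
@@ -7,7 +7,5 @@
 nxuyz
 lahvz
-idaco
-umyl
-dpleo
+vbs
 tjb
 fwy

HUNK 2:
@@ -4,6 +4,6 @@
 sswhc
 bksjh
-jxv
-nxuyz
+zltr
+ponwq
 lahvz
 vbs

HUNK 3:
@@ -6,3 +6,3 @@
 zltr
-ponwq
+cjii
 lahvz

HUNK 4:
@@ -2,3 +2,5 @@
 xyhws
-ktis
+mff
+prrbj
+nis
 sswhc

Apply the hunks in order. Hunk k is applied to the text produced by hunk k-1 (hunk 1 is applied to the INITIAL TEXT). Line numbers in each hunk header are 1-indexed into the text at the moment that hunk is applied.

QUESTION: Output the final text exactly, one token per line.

Answer: gyikq
xyhws
mff
prrbj
nis
sswhc
bksjh
zltr
cjii
lahvz
vbs
tjb
fwy

Derivation:
Hunk 1: at line 7 remove [idaco,umyl,dpleo] add [vbs] -> 11 lines: gyikq xyhws ktis sswhc bksjh jxv nxuyz lahvz vbs tjb fwy
Hunk 2: at line 4 remove [jxv,nxuyz] add [zltr,ponwq] -> 11 lines: gyikq xyhws ktis sswhc bksjh zltr ponwq lahvz vbs tjb fwy
Hunk 3: at line 6 remove [ponwq] add [cjii] -> 11 lines: gyikq xyhws ktis sswhc bksjh zltr cjii lahvz vbs tjb fwy
Hunk 4: at line 2 remove [ktis] add [mff,prrbj,nis] -> 13 lines: gyikq xyhws mff prrbj nis sswhc bksjh zltr cjii lahvz vbs tjb fwy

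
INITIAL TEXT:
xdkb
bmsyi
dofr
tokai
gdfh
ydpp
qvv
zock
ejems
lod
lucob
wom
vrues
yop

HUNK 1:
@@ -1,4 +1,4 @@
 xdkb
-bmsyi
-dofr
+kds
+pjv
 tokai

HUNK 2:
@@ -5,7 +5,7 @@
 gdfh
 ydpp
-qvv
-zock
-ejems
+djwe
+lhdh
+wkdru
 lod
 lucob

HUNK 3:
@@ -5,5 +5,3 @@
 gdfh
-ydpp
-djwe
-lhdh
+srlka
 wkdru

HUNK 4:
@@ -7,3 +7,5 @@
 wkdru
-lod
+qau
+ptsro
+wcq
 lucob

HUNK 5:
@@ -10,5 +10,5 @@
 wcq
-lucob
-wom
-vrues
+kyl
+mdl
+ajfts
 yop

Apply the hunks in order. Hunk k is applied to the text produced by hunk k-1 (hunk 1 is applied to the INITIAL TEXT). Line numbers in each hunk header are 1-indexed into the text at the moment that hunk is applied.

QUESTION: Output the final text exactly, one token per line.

Hunk 1: at line 1 remove [bmsyi,dofr] add [kds,pjv] -> 14 lines: xdkb kds pjv tokai gdfh ydpp qvv zock ejems lod lucob wom vrues yop
Hunk 2: at line 5 remove [qvv,zock,ejems] add [djwe,lhdh,wkdru] -> 14 lines: xdkb kds pjv tokai gdfh ydpp djwe lhdh wkdru lod lucob wom vrues yop
Hunk 3: at line 5 remove [ydpp,djwe,lhdh] add [srlka] -> 12 lines: xdkb kds pjv tokai gdfh srlka wkdru lod lucob wom vrues yop
Hunk 4: at line 7 remove [lod] add [qau,ptsro,wcq] -> 14 lines: xdkb kds pjv tokai gdfh srlka wkdru qau ptsro wcq lucob wom vrues yop
Hunk 5: at line 10 remove [lucob,wom,vrues] add [kyl,mdl,ajfts] -> 14 lines: xdkb kds pjv tokai gdfh srlka wkdru qau ptsro wcq kyl mdl ajfts yop

Answer: xdkb
kds
pjv
tokai
gdfh
srlka
wkdru
qau
ptsro
wcq
kyl
mdl
ajfts
yop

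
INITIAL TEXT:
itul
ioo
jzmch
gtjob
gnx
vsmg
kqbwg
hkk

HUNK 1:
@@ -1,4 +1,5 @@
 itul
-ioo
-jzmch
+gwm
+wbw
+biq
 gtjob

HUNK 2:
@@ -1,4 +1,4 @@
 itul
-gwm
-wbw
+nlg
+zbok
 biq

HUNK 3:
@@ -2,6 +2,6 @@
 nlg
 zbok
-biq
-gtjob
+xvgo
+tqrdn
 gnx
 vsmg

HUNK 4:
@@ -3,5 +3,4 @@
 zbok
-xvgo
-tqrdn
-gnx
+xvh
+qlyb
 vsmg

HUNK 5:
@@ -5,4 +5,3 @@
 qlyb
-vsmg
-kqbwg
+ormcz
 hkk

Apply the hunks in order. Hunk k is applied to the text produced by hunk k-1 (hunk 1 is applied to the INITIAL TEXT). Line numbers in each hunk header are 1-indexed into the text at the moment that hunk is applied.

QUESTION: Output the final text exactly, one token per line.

Answer: itul
nlg
zbok
xvh
qlyb
ormcz
hkk

Derivation:
Hunk 1: at line 1 remove [ioo,jzmch] add [gwm,wbw,biq] -> 9 lines: itul gwm wbw biq gtjob gnx vsmg kqbwg hkk
Hunk 2: at line 1 remove [gwm,wbw] add [nlg,zbok] -> 9 lines: itul nlg zbok biq gtjob gnx vsmg kqbwg hkk
Hunk 3: at line 2 remove [biq,gtjob] add [xvgo,tqrdn] -> 9 lines: itul nlg zbok xvgo tqrdn gnx vsmg kqbwg hkk
Hunk 4: at line 3 remove [xvgo,tqrdn,gnx] add [xvh,qlyb] -> 8 lines: itul nlg zbok xvh qlyb vsmg kqbwg hkk
Hunk 5: at line 5 remove [vsmg,kqbwg] add [ormcz] -> 7 lines: itul nlg zbok xvh qlyb ormcz hkk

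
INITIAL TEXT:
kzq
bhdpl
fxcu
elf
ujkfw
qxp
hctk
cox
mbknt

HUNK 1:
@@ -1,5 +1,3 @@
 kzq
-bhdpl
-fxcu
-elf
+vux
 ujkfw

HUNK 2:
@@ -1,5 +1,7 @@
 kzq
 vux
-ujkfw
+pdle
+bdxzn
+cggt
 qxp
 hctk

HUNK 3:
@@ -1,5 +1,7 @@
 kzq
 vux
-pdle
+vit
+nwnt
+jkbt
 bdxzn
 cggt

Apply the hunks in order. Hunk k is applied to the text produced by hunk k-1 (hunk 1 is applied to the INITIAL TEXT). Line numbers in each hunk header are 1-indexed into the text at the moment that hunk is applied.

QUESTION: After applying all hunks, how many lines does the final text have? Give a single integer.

Answer: 11

Derivation:
Hunk 1: at line 1 remove [bhdpl,fxcu,elf] add [vux] -> 7 lines: kzq vux ujkfw qxp hctk cox mbknt
Hunk 2: at line 1 remove [ujkfw] add [pdle,bdxzn,cggt] -> 9 lines: kzq vux pdle bdxzn cggt qxp hctk cox mbknt
Hunk 3: at line 1 remove [pdle] add [vit,nwnt,jkbt] -> 11 lines: kzq vux vit nwnt jkbt bdxzn cggt qxp hctk cox mbknt
Final line count: 11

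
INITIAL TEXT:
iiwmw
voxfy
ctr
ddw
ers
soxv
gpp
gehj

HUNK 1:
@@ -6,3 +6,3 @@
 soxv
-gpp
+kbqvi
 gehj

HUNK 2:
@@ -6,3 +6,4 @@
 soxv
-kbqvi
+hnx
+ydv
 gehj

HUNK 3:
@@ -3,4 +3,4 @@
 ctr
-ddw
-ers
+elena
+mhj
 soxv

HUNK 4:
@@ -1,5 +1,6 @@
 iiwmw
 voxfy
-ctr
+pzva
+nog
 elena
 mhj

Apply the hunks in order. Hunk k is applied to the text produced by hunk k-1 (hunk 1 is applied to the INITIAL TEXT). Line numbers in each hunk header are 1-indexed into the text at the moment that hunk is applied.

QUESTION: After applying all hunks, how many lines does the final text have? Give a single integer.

Answer: 10

Derivation:
Hunk 1: at line 6 remove [gpp] add [kbqvi] -> 8 lines: iiwmw voxfy ctr ddw ers soxv kbqvi gehj
Hunk 2: at line 6 remove [kbqvi] add [hnx,ydv] -> 9 lines: iiwmw voxfy ctr ddw ers soxv hnx ydv gehj
Hunk 3: at line 3 remove [ddw,ers] add [elena,mhj] -> 9 lines: iiwmw voxfy ctr elena mhj soxv hnx ydv gehj
Hunk 4: at line 1 remove [ctr] add [pzva,nog] -> 10 lines: iiwmw voxfy pzva nog elena mhj soxv hnx ydv gehj
Final line count: 10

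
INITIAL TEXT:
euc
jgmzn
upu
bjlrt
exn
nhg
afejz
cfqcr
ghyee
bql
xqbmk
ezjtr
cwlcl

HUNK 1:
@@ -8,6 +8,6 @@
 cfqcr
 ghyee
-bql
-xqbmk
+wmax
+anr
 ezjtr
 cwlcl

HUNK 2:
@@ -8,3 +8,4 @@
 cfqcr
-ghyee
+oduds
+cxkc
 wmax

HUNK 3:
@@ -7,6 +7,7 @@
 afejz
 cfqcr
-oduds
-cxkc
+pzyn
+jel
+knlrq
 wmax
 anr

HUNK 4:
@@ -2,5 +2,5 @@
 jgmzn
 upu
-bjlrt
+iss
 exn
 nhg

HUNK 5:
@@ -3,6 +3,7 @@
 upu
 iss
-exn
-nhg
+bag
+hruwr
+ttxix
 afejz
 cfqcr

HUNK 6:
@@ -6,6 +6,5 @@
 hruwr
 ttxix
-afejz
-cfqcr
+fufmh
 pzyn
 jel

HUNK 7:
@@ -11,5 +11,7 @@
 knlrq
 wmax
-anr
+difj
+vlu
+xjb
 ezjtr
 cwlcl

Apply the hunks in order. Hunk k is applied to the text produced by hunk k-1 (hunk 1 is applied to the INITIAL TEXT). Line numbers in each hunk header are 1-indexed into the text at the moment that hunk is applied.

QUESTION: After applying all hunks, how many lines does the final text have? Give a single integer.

Answer: 17

Derivation:
Hunk 1: at line 8 remove [bql,xqbmk] add [wmax,anr] -> 13 lines: euc jgmzn upu bjlrt exn nhg afejz cfqcr ghyee wmax anr ezjtr cwlcl
Hunk 2: at line 8 remove [ghyee] add [oduds,cxkc] -> 14 lines: euc jgmzn upu bjlrt exn nhg afejz cfqcr oduds cxkc wmax anr ezjtr cwlcl
Hunk 3: at line 7 remove [oduds,cxkc] add [pzyn,jel,knlrq] -> 15 lines: euc jgmzn upu bjlrt exn nhg afejz cfqcr pzyn jel knlrq wmax anr ezjtr cwlcl
Hunk 4: at line 2 remove [bjlrt] add [iss] -> 15 lines: euc jgmzn upu iss exn nhg afejz cfqcr pzyn jel knlrq wmax anr ezjtr cwlcl
Hunk 5: at line 3 remove [exn,nhg] add [bag,hruwr,ttxix] -> 16 lines: euc jgmzn upu iss bag hruwr ttxix afejz cfqcr pzyn jel knlrq wmax anr ezjtr cwlcl
Hunk 6: at line 6 remove [afejz,cfqcr] add [fufmh] -> 15 lines: euc jgmzn upu iss bag hruwr ttxix fufmh pzyn jel knlrq wmax anr ezjtr cwlcl
Hunk 7: at line 11 remove [anr] add [difj,vlu,xjb] -> 17 lines: euc jgmzn upu iss bag hruwr ttxix fufmh pzyn jel knlrq wmax difj vlu xjb ezjtr cwlcl
Final line count: 17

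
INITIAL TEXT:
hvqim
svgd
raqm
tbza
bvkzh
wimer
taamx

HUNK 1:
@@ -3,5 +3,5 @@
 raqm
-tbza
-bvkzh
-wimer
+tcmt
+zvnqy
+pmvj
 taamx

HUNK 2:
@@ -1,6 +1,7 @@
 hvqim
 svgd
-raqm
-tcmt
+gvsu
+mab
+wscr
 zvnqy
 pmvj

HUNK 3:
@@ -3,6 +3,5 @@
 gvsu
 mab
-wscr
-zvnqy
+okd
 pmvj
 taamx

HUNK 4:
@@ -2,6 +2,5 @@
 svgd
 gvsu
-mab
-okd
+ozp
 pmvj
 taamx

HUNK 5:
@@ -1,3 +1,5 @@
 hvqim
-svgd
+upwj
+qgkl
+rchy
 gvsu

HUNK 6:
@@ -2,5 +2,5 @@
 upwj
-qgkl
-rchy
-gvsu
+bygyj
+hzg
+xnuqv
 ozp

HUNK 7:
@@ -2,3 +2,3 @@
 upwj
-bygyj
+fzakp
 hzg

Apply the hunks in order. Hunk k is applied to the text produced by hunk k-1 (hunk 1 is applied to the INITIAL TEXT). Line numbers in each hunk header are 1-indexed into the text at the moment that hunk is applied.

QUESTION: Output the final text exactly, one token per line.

Hunk 1: at line 3 remove [tbza,bvkzh,wimer] add [tcmt,zvnqy,pmvj] -> 7 lines: hvqim svgd raqm tcmt zvnqy pmvj taamx
Hunk 2: at line 1 remove [raqm,tcmt] add [gvsu,mab,wscr] -> 8 lines: hvqim svgd gvsu mab wscr zvnqy pmvj taamx
Hunk 3: at line 3 remove [wscr,zvnqy] add [okd] -> 7 lines: hvqim svgd gvsu mab okd pmvj taamx
Hunk 4: at line 2 remove [mab,okd] add [ozp] -> 6 lines: hvqim svgd gvsu ozp pmvj taamx
Hunk 5: at line 1 remove [svgd] add [upwj,qgkl,rchy] -> 8 lines: hvqim upwj qgkl rchy gvsu ozp pmvj taamx
Hunk 6: at line 2 remove [qgkl,rchy,gvsu] add [bygyj,hzg,xnuqv] -> 8 lines: hvqim upwj bygyj hzg xnuqv ozp pmvj taamx
Hunk 7: at line 2 remove [bygyj] add [fzakp] -> 8 lines: hvqim upwj fzakp hzg xnuqv ozp pmvj taamx

Answer: hvqim
upwj
fzakp
hzg
xnuqv
ozp
pmvj
taamx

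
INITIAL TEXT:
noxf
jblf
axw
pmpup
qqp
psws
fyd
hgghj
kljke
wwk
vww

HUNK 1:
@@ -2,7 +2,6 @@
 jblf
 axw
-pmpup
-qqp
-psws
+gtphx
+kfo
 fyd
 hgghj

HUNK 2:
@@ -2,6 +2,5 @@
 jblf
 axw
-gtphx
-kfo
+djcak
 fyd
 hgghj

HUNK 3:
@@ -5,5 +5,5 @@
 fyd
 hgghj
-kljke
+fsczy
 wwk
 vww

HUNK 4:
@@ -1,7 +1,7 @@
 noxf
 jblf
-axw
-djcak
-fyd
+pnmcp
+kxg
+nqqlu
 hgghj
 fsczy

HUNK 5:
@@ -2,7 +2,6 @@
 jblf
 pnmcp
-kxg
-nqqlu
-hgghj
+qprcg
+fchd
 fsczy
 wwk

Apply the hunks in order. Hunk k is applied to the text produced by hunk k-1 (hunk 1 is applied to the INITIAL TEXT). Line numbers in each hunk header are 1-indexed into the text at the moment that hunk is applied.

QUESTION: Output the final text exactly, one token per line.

Answer: noxf
jblf
pnmcp
qprcg
fchd
fsczy
wwk
vww

Derivation:
Hunk 1: at line 2 remove [pmpup,qqp,psws] add [gtphx,kfo] -> 10 lines: noxf jblf axw gtphx kfo fyd hgghj kljke wwk vww
Hunk 2: at line 2 remove [gtphx,kfo] add [djcak] -> 9 lines: noxf jblf axw djcak fyd hgghj kljke wwk vww
Hunk 3: at line 5 remove [kljke] add [fsczy] -> 9 lines: noxf jblf axw djcak fyd hgghj fsczy wwk vww
Hunk 4: at line 1 remove [axw,djcak,fyd] add [pnmcp,kxg,nqqlu] -> 9 lines: noxf jblf pnmcp kxg nqqlu hgghj fsczy wwk vww
Hunk 5: at line 2 remove [kxg,nqqlu,hgghj] add [qprcg,fchd] -> 8 lines: noxf jblf pnmcp qprcg fchd fsczy wwk vww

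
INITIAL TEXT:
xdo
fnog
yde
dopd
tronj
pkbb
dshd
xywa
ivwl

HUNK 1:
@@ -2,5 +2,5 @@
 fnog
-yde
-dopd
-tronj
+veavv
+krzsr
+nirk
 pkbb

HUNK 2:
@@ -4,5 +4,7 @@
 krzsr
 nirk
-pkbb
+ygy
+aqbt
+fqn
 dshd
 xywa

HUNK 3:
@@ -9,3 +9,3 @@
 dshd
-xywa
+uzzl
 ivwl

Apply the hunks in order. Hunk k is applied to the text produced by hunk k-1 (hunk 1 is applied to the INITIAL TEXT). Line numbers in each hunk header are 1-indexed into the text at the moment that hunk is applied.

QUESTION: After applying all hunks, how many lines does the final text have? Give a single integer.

Answer: 11

Derivation:
Hunk 1: at line 2 remove [yde,dopd,tronj] add [veavv,krzsr,nirk] -> 9 lines: xdo fnog veavv krzsr nirk pkbb dshd xywa ivwl
Hunk 2: at line 4 remove [pkbb] add [ygy,aqbt,fqn] -> 11 lines: xdo fnog veavv krzsr nirk ygy aqbt fqn dshd xywa ivwl
Hunk 3: at line 9 remove [xywa] add [uzzl] -> 11 lines: xdo fnog veavv krzsr nirk ygy aqbt fqn dshd uzzl ivwl
Final line count: 11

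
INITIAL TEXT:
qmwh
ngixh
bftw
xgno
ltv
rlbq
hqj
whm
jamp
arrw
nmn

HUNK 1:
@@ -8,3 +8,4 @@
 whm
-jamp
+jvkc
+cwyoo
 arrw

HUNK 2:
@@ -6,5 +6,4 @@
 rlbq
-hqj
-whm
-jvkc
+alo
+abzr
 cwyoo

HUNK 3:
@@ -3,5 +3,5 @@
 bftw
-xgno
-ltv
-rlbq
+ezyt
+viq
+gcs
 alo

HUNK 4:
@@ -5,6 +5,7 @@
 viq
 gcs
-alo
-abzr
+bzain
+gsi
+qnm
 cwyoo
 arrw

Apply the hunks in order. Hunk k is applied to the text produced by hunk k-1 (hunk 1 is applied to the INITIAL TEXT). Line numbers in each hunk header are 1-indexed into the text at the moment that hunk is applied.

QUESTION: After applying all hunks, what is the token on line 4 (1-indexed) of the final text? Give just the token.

Hunk 1: at line 8 remove [jamp] add [jvkc,cwyoo] -> 12 lines: qmwh ngixh bftw xgno ltv rlbq hqj whm jvkc cwyoo arrw nmn
Hunk 2: at line 6 remove [hqj,whm,jvkc] add [alo,abzr] -> 11 lines: qmwh ngixh bftw xgno ltv rlbq alo abzr cwyoo arrw nmn
Hunk 3: at line 3 remove [xgno,ltv,rlbq] add [ezyt,viq,gcs] -> 11 lines: qmwh ngixh bftw ezyt viq gcs alo abzr cwyoo arrw nmn
Hunk 4: at line 5 remove [alo,abzr] add [bzain,gsi,qnm] -> 12 lines: qmwh ngixh bftw ezyt viq gcs bzain gsi qnm cwyoo arrw nmn
Final line 4: ezyt

Answer: ezyt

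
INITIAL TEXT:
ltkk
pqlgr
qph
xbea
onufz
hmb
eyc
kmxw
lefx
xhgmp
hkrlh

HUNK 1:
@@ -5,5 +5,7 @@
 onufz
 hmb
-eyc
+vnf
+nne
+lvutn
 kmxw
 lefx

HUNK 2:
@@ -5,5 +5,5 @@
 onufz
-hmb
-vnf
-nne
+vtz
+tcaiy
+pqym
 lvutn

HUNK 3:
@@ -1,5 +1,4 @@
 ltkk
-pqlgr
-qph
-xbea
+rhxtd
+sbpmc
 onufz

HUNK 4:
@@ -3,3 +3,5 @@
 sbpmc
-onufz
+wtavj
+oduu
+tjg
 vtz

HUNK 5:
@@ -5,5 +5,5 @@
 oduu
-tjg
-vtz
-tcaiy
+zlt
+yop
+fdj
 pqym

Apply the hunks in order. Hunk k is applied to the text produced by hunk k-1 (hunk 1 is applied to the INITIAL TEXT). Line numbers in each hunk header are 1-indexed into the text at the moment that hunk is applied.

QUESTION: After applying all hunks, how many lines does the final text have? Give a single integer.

Answer: 14

Derivation:
Hunk 1: at line 5 remove [eyc] add [vnf,nne,lvutn] -> 13 lines: ltkk pqlgr qph xbea onufz hmb vnf nne lvutn kmxw lefx xhgmp hkrlh
Hunk 2: at line 5 remove [hmb,vnf,nne] add [vtz,tcaiy,pqym] -> 13 lines: ltkk pqlgr qph xbea onufz vtz tcaiy pqym lvutn kmxw lefx xhgmp hkrlh
Hunk 3: at line 1 remove [pqlgr,qph,xbea] add [rhxtd,sbpmc] -> 12 lines: ltkk rhxtd sbpmc onufz vtz tcaiy pqym lvutn kmxw lefx xhgmp hkrlh
Hunk 4: at line 3 remove [onufz] add [wtavj,oduu,tjg] -> 14 lines: ltkk rhxtd sbpmc wtavj oduu tjg vtz tcaiy pqym lvutn kmxw lefx xhgmp hkrlh
Hunk 5: at line 5 remove [tjg,vtz,tcaiy] add [zlt,yop,fdj] -> 14 lines: ltkk rhxtd sbpmc wtavj oduu zlt yop fdj pqym lvutn kmxw lefx xhgmp hkrlh
Final line count: 14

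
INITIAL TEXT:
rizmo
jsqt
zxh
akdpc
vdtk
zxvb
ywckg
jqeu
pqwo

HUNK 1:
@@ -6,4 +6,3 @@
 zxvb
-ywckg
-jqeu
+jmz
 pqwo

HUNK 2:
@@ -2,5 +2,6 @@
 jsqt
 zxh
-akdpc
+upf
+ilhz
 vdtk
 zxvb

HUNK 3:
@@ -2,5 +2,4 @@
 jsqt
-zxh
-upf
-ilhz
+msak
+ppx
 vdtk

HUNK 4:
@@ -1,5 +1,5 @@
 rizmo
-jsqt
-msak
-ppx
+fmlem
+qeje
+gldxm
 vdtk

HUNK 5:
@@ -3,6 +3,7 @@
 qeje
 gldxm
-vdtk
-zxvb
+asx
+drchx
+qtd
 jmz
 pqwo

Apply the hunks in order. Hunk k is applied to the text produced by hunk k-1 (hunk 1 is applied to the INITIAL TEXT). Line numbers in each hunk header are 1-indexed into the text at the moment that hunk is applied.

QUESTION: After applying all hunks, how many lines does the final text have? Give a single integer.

Answer: 9

Derivation:
Hunk 1: at line 6 remove [ywckg,jqeu] add [jmz] -> 8 lines: rizmo jsqt zxh akdpc vdtk zxvb jmz pqwo
Hunk 2: at line 2 remove [akdpc] add [upf,ilhz] -> 9 lines: rizmo jsqt zxh upf ilhz vdtk zxvb jmz pqwo
Hunk 3: at line 2 remove [zxh,upf,ilhz] add [msak,ppx] -> 8 lines: rizmo jsqt msak ppx vdtk zxvb jmz pqwo
Hunk 4: at line 1 remove [jsqt,msak,ppx] add [fmlem,qeje,gldxm] -> 8 lines: rizmo fmlem qeje gldxm vdtk zxvb jmz pqwo
Hunk 5: at line 3 remove [vdtk,zxvb] add [asx,drchx,qtd] -> 9 lines: rizmo fmlem qeje gldxm asx drchx qtd jmz pqwo
Final line count: 9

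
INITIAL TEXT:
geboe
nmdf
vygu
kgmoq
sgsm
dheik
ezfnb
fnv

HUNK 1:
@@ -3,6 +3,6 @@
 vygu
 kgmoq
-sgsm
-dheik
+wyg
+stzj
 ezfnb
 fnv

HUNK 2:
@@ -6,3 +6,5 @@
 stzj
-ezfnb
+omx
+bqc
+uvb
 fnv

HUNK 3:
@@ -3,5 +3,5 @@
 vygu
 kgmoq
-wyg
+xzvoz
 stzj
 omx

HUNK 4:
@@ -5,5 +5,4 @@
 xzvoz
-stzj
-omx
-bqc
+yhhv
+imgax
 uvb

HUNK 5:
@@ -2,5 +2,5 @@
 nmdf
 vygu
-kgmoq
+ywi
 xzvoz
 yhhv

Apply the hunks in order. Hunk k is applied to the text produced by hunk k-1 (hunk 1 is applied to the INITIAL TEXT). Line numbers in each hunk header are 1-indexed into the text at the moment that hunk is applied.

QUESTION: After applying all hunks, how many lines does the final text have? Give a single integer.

Hunk 1: at line 3 remove [sgsm,dheik] add [wyg,stzj] -> 8 lines: geboe nmdf vygu kgmoq wyg stzj ezfnb fnv
Hunk 2: at line 6 remove [ezfnb] add [omx,bqc,uvb] -> 10 lines: geboe nmdf vygu kgmoq wyg stzj omx bqc uvb fnv
Hunk 3: at line 3 remove [wyg] add [xzvoz] -> 10 lines: geboe nmdf vygu kgmoq xzvoz stzj omx bqc uvb fnv
Hunk 4: at line 5 remove [stzj,omx,bqc] add [yhhv,imgax] -> 9 lines: geboe nmdf vygu kgmoq xzvoz yhhv imgax uvb fnv
Hunk 5: at line 2 remove [kgmoq] add [ywi] -> 9 lines: geboe nmdf vygu ywi xzvoz yhhv imgax uvb fnv
Final line count: 9

Answer: 9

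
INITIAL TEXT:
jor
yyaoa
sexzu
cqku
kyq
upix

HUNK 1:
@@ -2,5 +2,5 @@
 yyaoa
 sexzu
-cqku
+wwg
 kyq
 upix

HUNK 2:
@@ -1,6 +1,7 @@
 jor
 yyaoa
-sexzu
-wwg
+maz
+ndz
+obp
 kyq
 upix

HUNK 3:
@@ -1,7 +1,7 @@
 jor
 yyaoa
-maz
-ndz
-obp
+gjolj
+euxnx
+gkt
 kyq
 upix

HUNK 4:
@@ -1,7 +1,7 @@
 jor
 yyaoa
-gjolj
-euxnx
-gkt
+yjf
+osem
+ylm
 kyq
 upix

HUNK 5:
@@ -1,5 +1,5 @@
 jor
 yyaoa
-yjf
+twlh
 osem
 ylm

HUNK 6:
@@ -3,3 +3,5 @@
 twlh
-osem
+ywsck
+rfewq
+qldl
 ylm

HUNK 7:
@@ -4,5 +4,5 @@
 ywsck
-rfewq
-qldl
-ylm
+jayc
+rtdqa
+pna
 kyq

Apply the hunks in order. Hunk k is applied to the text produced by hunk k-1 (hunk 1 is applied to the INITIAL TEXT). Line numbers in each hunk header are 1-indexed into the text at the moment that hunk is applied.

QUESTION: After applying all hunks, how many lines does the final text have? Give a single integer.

Answer: 9

Derivation:
Hunk 1: at line 2 remove [cqku] add [wwg] -> 6 lines: jor yyaoa sexzu wwg kyq upix
Hunk 2: at line 1 remove [sexzu,wwg] add [maz,ndz,obp] -> 7 lines: jor yyaoa maz ndz obp kyq upix
Hunk 3: at line 1 remove [maz,ndz,obp] add [gjolj,euxnx,gkt] -> 7 lines: jor yyaoa gjolj euxnx gkt kyq upix
Hunk 4: at line 1 remove [gjolj,euxnx,gkt] add [yjf,osem,ylm] -> 7 lines: jor yyaoa yjf osem ylm kyq upix
Hunk 5: at line 1 remove [yjf] add [twlh] -> 7 lines: jor yyaoa twlh osem ylm kyq upix
Hunk 6: at line 3 remove [osem] add [ywsck,rfewq,qldl] -> 9 lines: jor yyaoa twlh ywsck rfewq qldl ylm kyq upix
Hunk 7: at line 4 remove [rfewq,qldl,ylm] add [jayc,rtdqa,pna] -> 9 lines: jor yyaoa twlh ywsck jayc rtdqa pna kyq upix
Final line count: 9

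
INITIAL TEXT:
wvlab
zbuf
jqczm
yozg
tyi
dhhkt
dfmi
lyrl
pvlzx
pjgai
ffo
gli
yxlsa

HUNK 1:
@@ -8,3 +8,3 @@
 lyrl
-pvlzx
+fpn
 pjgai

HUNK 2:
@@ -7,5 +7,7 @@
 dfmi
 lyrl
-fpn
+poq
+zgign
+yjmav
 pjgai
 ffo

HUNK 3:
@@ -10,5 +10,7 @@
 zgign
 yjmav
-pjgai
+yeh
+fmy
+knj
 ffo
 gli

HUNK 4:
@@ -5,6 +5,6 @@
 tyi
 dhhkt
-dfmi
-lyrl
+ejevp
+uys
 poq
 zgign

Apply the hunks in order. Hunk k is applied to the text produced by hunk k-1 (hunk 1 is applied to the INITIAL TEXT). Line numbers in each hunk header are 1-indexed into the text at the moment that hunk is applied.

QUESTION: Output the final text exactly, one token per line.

Answer: wvlab
zbuf
jqczm
yozg
tyi
dhhkt
ejevp
uys
poq
zgign
yjmav
yeh
fmy
knj
ffo
gli
yxlsa

Derivation:
Hunk 1: at line 8 remove [pvlzx] add [fpn] -> 13 lines: wvlab zbuf jqczm yozg tyi dhhkt dfmi lyrl fpn pjgai ffo gli yxlsa
Hunk 2: at line 7 remove [fpn] add [poq,zgign,yjmav] -> 15 lines: wvlab zbuf jqczm yozg tyi dhhkt dfmi lyrl poq zgign yjmav pjgai ffo gli yxlsa
Hunk 3: at line 10 remove [pjgai] add [yeh,fmy,knj] -> 17 lines: wvlab zbuf jqczm yozg tyi dhhkt dfmi lyrl poq zgign yjmav yeh fmy knj ffo gli yxlsa
Hunk 4: at line 5 remove [dfmi,lyrl] add [ejevp,uys] -> 17 lines: wvlab zbuf jqczm yozg tyi dhhkt ejevp uys poq zgign yjmav yeh fmy knj ffo gli yxlsa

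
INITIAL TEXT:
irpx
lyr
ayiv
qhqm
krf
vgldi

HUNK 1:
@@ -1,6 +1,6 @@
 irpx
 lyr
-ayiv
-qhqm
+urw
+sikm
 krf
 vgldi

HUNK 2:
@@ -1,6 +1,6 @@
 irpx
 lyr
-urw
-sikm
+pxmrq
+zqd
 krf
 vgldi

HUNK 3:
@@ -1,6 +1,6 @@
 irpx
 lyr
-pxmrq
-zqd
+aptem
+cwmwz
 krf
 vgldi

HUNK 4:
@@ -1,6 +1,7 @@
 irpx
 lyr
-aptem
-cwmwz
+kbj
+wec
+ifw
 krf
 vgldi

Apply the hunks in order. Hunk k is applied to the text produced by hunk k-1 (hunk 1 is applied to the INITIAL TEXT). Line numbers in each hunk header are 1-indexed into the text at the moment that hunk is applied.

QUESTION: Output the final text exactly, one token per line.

Answer: irpx
lyr
kbj
wec
ifw
krf
vgldi

Derivation:
Hunk 1: at line 1 remove [ayiv,qhqm] add [urw,sikm] -> 6 lines: irpx lyr urw sikm krf vgldi
Hunk 2: at line 1 remove [urw,sikm] add [pxmrq,zqd] -> 6 lines: irpx lyr pxmrq zqd krf vgldi
Hunk 3: at line 1 remove [pxmrq,zqd] add [aptem,cwmwz] -> 6 lines: irpx lyr aptem cwmwz krf vgldi
Hunk 4: at line 1 remove [aptem,cwmwz] add [kbj,wec,ifw] -> 7 lines: irpx lyr kbj wec ifw krf vgldi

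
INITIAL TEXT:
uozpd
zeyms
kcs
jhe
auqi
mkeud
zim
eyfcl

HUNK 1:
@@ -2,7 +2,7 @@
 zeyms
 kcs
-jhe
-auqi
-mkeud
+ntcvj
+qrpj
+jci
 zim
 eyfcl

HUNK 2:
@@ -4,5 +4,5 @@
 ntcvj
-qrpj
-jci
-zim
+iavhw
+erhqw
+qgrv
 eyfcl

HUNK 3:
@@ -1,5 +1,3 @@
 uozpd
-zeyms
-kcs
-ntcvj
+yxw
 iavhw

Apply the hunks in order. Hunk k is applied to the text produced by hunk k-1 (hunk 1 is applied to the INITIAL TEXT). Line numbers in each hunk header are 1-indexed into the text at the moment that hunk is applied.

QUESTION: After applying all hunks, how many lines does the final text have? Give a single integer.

Answer: 6

Derivation:
Hunk 1: at line 2 remove [jhe,auqi,mkeud] add [ntcvj,qrpj,jci] -> 8 lines: uozpd zeyms kcs ntcvj qrpj jci zim eyfcl
Hunk 2: at line 4 remove [qrpj,jci,zim] add [iavhw,erhqw,qgrv] -> 8 lines: uozpd zeyms kcs ntcvj iavhw erhqw qgrv eyfcl
Hunk 3: at line 1 remove [zeyms,kcs,ntcvj] add [yxw] -> 6 lines: uozpd yxw iavhw erhqw qgrv eyfcl
Final line count: 6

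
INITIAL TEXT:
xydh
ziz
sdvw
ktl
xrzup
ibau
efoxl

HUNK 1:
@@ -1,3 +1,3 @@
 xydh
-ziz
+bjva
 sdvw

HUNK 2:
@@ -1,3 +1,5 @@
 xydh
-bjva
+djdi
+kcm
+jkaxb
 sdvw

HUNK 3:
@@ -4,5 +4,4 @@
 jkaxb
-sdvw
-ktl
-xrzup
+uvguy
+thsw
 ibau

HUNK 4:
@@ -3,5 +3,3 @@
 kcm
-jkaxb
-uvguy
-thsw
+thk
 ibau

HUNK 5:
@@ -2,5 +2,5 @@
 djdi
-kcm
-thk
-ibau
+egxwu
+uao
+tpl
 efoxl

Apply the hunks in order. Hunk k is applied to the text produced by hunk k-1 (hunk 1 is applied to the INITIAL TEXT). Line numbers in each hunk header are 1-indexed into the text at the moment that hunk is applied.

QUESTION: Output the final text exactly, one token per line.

Answer: xydh
djdi
egxwu
uao
tpl
efoxl

Derivation:
Hunk 1: at line 1 remove [ziz] add [bjva] -> 7 lines: xydh bjva sdvw ktl xrzup ibau efoxl
Hunk 2: at line 1 remove [bjva] add [djdi,kcm,jkaxb] -> 9 lines: xydh djdi kcm jkaxb sdvw ktl xrzup ibau efoxl
Hunk 3: at line 4 remove [sdvw,ktl,xrzup] add [uvguy,thsw] -> 8 lines: xydh djdi kcm jkaxb uvguy thsw ibau efoxl
Hunk 4: at line 3 remove [jkaxb,uvguy,thsw] add [thk] -> 6 lines: xydh djdi kcm thk ibau efoxl
Hunk 5: at line 2 remove [kcm,thk,ibau] add [egxwu,uao,tpl] -> 6 lines: xydh djdi egxwu uao tpl efoxl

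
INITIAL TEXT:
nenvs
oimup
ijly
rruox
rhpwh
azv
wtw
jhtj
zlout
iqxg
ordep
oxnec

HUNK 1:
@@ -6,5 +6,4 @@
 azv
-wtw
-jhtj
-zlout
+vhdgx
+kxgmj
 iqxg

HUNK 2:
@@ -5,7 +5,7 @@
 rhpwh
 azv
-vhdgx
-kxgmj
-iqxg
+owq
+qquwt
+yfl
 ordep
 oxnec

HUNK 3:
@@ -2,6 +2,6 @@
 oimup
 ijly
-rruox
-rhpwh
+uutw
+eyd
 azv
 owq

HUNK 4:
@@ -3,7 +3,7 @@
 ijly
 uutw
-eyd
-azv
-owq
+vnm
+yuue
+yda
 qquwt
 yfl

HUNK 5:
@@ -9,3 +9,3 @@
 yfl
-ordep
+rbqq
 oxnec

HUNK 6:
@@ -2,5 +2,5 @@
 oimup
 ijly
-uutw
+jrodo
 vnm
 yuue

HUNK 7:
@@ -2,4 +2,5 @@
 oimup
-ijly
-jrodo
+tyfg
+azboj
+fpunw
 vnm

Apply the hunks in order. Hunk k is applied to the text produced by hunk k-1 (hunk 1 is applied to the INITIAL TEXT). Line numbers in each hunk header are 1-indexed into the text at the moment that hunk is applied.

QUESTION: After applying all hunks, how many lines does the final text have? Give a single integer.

Hunk 1: at line 6 remove [wtw,jhtj,zlout] add [vhdgx,kxgmj] -> 11 lines: nenvs oimup ijly rruox rhpwh azv vhdgx kxgmj iqxg ordep oxnec
Hunk 2: at line 5 remove [vhdgx,kxgmj,iqxg] add [owq,qquwt,yfl] -> 11 lines: nenvs oimup ijly rruox rhpwh azv owq qquwt yfl ordep oxnec
Hunk 3: at line 2 remove [rruox,rhpwh] add [uutw,eyd] -> 11 lines: nenvs oimup ijly uutw eyd azv owq qquwt yfl ordep oxnec
Hunk 4: at line 3 remove [eyd,azv,owq] add [vnm,yuue,yda] -> 11 lines: nenvs oimup ijly uutw vnm yuue yda qquwt yfl ordep oxnec
Hunk 5: at line 9 remove [ordep] add [rbqq] -> 11 lines: nenvs oimup ijly uutw vnm yuue yda qquwt yfl rbqq oxnec
Hunk 6: at line 2 remove [uutw] add [jrodo] -> 11 lines: nenvs oimup ijly jrodo vnm yuue yda qquwt yfl rbqq oxnec
Hunk 7: at line 2 remove [ijly,jrodo] add [tyfg,azboj,fpunw] -> 12 lines: nenvs oimup tyfg azboj fpunw vnm yuue yda qquwt yfl rbqq oxnec
Final line count: 12

Answer: 12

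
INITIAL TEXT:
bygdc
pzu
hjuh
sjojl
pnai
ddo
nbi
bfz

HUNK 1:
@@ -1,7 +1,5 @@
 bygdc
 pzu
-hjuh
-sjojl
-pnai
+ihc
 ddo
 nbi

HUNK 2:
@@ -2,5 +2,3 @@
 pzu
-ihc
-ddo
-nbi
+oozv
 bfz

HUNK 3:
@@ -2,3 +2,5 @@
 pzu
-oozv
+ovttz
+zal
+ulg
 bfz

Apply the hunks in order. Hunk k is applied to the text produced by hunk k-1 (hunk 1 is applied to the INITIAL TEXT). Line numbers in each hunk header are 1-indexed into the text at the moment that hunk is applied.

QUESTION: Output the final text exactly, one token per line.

Hunk 1: at line 1 remove [hjuh,sjojl,pnai] add [ihc] -> 6 lines: bygdc pzu ihc ddo nbi bfz
Hunk 2: at line 2 remove [ihc,ddo,nbi] add [oozv] -> 4 lines: bygdc pzu oozv bfz
Hunk 3: at line 2 remove [oozv] add [ovttz,zal,ulg] -> 6 lines: bygdc pzu ovttz zal ulg bfz

Answer: bygdc
pzu
ovttz
zal
ulg
bfz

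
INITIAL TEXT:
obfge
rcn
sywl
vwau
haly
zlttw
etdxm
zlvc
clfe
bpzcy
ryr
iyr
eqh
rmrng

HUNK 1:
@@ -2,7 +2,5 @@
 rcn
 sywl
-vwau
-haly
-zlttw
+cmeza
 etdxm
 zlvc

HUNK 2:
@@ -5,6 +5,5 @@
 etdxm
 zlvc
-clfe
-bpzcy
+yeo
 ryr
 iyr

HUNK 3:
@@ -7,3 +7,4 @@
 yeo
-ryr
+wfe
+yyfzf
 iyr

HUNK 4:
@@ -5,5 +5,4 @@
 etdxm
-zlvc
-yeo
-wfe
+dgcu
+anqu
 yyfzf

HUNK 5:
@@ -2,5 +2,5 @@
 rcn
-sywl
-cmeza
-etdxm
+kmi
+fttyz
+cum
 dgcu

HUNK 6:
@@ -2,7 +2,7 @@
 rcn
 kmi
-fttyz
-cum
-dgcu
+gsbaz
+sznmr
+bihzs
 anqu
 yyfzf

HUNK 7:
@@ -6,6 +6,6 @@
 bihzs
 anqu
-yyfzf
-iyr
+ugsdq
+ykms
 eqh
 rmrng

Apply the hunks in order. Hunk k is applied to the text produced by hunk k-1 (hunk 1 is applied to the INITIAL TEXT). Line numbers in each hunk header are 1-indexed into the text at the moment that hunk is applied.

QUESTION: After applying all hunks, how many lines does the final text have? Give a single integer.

Answer: 11

Derivation:
Hunk 1: at line 2 remove [vwau,haly,zlttw] add [cmeza] -> 12 lines: obfge rcn sywl cmeza etdxm zlvc clfe bpzcy ryr iyr eqh rmrng
Hunk 2: at line 5 remove [clfe,bpzcy] add [yeo] -> 11 lines: obfge rcn sywl cmeza etdxm zlvc yeo ryr iyr eqh rmrng
Hunk 3: at line 7 remove [ryr] add [wfe,yyfzf] -> 12 lines: obfge rcn sywl cmeza etdxm zlvc yeo wfe yyfzf iyr eqh rmrng
Hunk 4: at line 5 remove [zlvc,yeo,wfe] add [dgcu,anqu] -> 11 lines: obfge rcn sywl cmeza etdxm dgcu anqu yyfzf iyr eqh rmrng
Hunk 5: at line 2 remove [sywl,cmeza,etdxm] add [kmi,fttyz,cum] -> 11 lines: obfge rcn kmi fttyz cum dgcu anqu yyfzf iyr eqh rmrng
Hunk 6: at line 2 remove [fttyz,cum,dgcu] add [gsbaz,sznmr,bihzs] -> 11 lines: obfge rcn kmi gsbaz sznmr bihzs anqu yyfzf iyr eqh rmrng
Hunk 7: at line 6 remove [yyfzf,iyr] add [ugsdq,ykms] -> 11 lines: obfge rcn kmi gsbaz sznmr bihzs anqu ugsdq ykms eqh rmrng
Final line count: 11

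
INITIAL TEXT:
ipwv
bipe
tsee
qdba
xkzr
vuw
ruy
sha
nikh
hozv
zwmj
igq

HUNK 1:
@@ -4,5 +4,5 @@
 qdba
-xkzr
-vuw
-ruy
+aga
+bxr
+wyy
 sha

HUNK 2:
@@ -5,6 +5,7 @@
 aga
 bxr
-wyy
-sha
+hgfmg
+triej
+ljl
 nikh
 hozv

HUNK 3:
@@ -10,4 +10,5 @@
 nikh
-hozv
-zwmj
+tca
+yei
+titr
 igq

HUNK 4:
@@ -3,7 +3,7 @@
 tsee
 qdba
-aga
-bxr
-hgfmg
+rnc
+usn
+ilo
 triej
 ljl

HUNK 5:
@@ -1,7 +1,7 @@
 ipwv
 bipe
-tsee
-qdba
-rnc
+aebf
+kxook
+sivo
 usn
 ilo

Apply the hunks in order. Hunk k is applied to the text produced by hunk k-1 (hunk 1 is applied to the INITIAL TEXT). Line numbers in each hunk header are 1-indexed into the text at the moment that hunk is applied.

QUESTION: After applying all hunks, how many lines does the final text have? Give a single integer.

Answer: 14

Derivation:
Hunk 1: at line 4 remove [xkzr,vuw,ruy] add [aga,bxr,wyy] -> 12 lines: ipwv bipe tsee qdba aga bxr wyy sha nikh hozv zwmj igq
Hunk 2: at line 5 remove [wyy,sha] add [hgfmg,triej,ljl] -> 13 lines: ipwv bipe tsee qdba aga bxr hgfmg triej ljl nikh hozv zwmj igq
Hunk 3: at line 10 remove [hozv,zwmj] add [tca,yei,titr] -> 14 lines: ipwv bipe tsee qdba aga bxr hgfmg triej ljl nikh tca yei titr igq
Hunk 4: at line 3 remove [aga,bxr,hgfmg] add [rnc,usn,ilo] -> 14 lines: ipwv bipe tsee qdba rnc usn ilo triej ljl nikh tca yei titr igq
Hunk 5: at line 1 remove [tsee,qdba,rnc] add [aebf,kxook,sivo] -> 14 lines: ipwv bipe aebf kxook sivo usn ilo triej ljl nikh tca yei titr igq
Final line count: 14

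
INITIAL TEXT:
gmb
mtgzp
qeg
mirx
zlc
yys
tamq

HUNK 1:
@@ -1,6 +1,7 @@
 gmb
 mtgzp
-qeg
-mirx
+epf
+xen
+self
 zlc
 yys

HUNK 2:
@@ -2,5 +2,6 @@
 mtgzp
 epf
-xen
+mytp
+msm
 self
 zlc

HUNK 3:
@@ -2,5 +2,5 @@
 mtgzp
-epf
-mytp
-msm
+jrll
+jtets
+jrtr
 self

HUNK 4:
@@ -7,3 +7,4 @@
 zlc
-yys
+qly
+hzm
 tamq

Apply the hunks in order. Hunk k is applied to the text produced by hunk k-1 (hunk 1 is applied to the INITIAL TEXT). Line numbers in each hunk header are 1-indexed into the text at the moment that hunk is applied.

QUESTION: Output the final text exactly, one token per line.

Answer: gmb
mtgzp
jrll
jtets
jrtr
self
zlc
qly
hzm
tamq

Derivation:
Hunk 1: at line 1 remove [qeg,mirx] add [epf,xen,self] -> 8 lines: gmb mtgzp epf xen self zlc yys tamq
Hunk 2: at line 2 remove [xen] add [mytp,msm] -> 9 lines: gmb mtgzp epf mytp msm self zlc yys tamq
Hunk 3: at line 2 remove [epf,mytp,msm] add [jrll,jtets,jrtr] -> 9 lines: gmb mtgzp jrll jtets jrtr self zlc yys tamq
Hunk 4: at line 7 remove [yys] add [qly,hzm] -> 10 lines: gmb mtgzp jrll jtets jrtr self zlc qly hzm tamq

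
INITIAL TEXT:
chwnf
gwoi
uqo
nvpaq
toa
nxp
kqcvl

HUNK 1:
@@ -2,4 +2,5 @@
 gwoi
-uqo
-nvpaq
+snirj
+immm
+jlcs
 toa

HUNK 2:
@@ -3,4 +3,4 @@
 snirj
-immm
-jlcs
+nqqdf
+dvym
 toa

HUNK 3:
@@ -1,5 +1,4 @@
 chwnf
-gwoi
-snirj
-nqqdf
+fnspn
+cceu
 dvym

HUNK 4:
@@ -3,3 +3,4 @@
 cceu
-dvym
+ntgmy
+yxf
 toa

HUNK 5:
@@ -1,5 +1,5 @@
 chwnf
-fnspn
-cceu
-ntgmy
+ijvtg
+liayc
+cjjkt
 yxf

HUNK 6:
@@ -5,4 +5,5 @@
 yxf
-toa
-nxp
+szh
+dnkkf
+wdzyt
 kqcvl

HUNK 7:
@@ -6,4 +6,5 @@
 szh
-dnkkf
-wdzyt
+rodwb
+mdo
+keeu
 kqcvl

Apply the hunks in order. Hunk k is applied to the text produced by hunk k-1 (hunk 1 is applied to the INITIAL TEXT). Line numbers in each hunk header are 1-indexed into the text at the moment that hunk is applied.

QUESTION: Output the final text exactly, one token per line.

Answer: chwnf
ijvtg
liayc
cjjkt
yxf
szh
rodwb
mdo
keeu
kqcvl

Derivation:
Hunk 1: at line 2 remove [uqo,nvpaq] add [snirj,immm,jlcs] -> 8 lines: chwnf gwoi snirj immm jlcs toa nxp kqcvl
Hunk 2: at line 3 remove [immm,jlcs] add [nqqdf,dvym] -> 8 lines: chwnf gwoi snirj nqqdf dvym toa nxp kqcvl
Hunk 3: at line 1 remove [gwoi,snirj,nqqdf] add [fnspn,cceu] -> 7 lines: chwnf fnspn cceu dvym toa nxp kqcvl
Hunk 4: at line 3 remove [dvym] add [ntgmy,yxf] -> 8 lines: chwnf fnspn cceu ntgmy yxf toa nxp kqcvl
Hunk 5: at line 1 remove [fnspn,cceu,ntgmy] add [ijvtg,liayc,cjjkt] -> 8 lines: chwnf ijvtg liayc cjjkt yxf toa nxp kqcvl
Hunk 6: at line 5 remove [toa,nxp] add [szh,dnkkf,wdzyt] -> 9 lines: chwnf ijvtg liayc cjjkt yxf szh dnkkf wdzyt kqcvl
Hunk 7: at line 6 remove [dnkkf,wdzyt] add [rodwb,mdo,keeu] -> 10 lines: chwnf ijvtg liayc cjjkt yxf szh rodwb mdo keeu kqcvl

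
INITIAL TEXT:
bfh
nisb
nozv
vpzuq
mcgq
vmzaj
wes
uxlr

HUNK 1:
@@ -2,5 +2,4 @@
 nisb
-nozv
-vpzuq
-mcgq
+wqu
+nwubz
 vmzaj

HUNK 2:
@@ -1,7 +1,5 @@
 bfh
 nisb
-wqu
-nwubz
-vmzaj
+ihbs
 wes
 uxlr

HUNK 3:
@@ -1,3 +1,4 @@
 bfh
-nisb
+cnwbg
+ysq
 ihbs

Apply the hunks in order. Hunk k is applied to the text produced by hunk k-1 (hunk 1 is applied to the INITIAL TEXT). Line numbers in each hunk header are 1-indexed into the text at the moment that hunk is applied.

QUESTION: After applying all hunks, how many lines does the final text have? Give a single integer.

Answer: 6

Derivation:
Hunk 1: at line 2 remove [nozv,vpzuq,mcgq] add [wqu,nwubz] -> 7 lines: bfh nisb wqu nwubz vmzaj wes uxlr
Hunk 2: at line 1 remove [wqu,nwubz,vmzaj] add [ihbs] -> 5 lines: bfh nisb ihbs wes uxlr
Hunk 3: at line 1 remove [nisb] add [cnwbg,ysq] -> 6 lines: bfh cnwbg ysq ihbs wes uxlr
Final line count: 6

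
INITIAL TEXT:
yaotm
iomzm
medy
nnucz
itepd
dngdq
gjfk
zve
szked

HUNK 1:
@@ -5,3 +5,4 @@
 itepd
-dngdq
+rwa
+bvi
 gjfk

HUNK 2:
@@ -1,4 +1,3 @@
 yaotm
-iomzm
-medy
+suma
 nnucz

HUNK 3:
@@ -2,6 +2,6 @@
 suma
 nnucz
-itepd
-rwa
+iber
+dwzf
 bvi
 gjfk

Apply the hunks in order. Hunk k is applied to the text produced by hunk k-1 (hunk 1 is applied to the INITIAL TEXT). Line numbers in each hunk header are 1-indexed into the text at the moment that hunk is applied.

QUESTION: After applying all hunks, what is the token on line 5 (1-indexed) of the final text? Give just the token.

Answer: dwzf

Derivation:
Hunk 1: at line 5 remove [dngdq] add [rwa,bvi] -> 10 lines: yaotm iomzm medy nnucz itepd rwa bvi gjfk zve szked
Hunk 2: at line 1 remove [iomzm,medy] add [suma] -> 9 lines: yaotm suma nnucz itepd rwa bvi gjfk zve szked
Hunk 3: at line 2 remove [itepd,rwa] add [iber,dwzf] -> 9 lines: yaotm suma nnucz iber dwzf bvi gjfk zve szked
Final line 5: dwzf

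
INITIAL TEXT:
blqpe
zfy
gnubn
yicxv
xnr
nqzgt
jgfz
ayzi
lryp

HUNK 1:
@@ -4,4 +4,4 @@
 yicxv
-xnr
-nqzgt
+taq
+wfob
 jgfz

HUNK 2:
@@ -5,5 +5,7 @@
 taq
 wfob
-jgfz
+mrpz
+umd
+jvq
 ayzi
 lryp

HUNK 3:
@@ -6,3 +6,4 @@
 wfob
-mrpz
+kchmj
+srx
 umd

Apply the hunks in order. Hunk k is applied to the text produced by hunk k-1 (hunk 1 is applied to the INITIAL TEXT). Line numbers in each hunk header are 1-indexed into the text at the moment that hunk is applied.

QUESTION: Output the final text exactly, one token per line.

Answer: blqpe
zfy
gnubn
yicxv
taq
wfob
kchmj
srx
umd
jvq
ayzi
lryp

Derivation:
Hunk 1: at line 4 remove [xnr,nqzgt] add [taq,wfob] -> 9 lines: blqpe zfy gnubn yicxv taq wfob jgfz ayzi lryp
Hunk 2: at line 5 remove [jgfz] add [mrpz,umd,jvq] -> 11 lines: blqpe zfy gnubn yicxv taq wfob mrpz umd jvq ayzi lryp
Hunk 3: at line 6 remove [mrpz] add [kchmj,srx] -> 12 lines: blqpe zfy gnubn yicxv taq wfob kchmj srx umd jvq ayzi lryp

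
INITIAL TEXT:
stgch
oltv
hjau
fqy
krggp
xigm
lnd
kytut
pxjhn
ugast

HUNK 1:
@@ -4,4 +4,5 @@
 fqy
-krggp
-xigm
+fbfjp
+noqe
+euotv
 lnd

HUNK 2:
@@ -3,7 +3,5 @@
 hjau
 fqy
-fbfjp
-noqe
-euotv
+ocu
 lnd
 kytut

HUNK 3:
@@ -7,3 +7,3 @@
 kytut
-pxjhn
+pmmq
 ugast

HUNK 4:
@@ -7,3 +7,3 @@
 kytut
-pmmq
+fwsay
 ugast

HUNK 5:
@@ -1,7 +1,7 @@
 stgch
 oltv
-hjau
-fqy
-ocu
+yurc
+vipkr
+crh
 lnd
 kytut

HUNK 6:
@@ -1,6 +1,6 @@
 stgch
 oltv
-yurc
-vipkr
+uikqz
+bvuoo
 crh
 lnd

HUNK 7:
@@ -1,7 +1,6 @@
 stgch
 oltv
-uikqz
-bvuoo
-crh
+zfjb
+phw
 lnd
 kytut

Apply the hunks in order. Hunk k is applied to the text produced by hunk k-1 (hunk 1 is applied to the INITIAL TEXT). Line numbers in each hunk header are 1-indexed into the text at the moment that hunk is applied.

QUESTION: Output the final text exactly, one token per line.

Answer: stgch
oltv
zfjb
phw
lnd
kytut
fwsay
ugast

Derivation:
Hunk 1: at line 4 remove [krggp,xigm] add [fbfjp,noqe,euotv] -> 11 lines: stgch oltv hjau fqy fbfjp noqe euotv lnd kytut pxjhn ugast
Hunk 2: at line 3 remove [fbfjp,noqe,euotv] add [ocu] -> 9 lines: stgch oltv hjau fqy ocu lnd kytut pxjhn ugast
Hunk 3: at line 7 remove [pxjhn] add [pmmq] -> 9 lines: stgch oltv hjau fqy ocu lnd kytut pmmq ugast
Hunk 4: at line 7 remove [pmmq] add [fwsay] -> 9 lines: stgch oltv hjau fqy ocu lnd kytut fwsay ugast
Hunk 5: at line 1 remove [hjau,fqy,ocu] add [yurc,vipkr,crh] -> 9 lines: stgch oltv yurc vipkr crh lnd kytut fwsay ugast
Hunk 6: at line 1 remove [yurc,vipkr] add [uikqz,bvuoo] -> 9 lines: stgch oltv uikqz bvuoo crh lnd kytut fwsay ugast
Hunk 7: at line 1 remove [uikqz,bvuoo,crh] add [zfjb,phw] -> 8 lines: stgch oltv zfjb phw lnd kytut fwsay ugast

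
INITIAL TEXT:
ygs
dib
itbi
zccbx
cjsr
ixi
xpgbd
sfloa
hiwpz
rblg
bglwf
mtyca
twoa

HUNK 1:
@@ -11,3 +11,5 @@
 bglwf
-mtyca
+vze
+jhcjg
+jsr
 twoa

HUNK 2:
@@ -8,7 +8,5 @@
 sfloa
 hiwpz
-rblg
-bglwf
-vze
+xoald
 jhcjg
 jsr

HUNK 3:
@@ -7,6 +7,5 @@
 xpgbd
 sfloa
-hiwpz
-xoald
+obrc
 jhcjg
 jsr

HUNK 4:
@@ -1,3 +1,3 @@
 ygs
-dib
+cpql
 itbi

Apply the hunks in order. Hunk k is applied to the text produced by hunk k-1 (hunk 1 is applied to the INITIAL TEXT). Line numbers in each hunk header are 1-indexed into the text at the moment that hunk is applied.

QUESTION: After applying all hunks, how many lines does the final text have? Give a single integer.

Answer: 12

Derivation:
Hunk 1: at line 11 remove [mtyca] add [vze,jhcjg,jsr] -> 15 lines: ygs dib itbi zccbx cjsr ixi xpgbd sfloa hiwpz rblg bglwf vze jhcjg jsr twoa
Hunk 2: at line 8 remove [rblg,bglwf,vze] add [xoald] -> 13 lines: ygs dib itbi zccbx cjsr ixi xpgbd sfloa hiwpz xoald jhcjg jsr twoa
Hunk 3: at line 7 remove [hiwpz,xoald] add [obrc] -> 12 lines: ygs dib itbi zccbx cjsr ixi xpgbd sfloa obrc jhcjg jsr twoa
Hunk 4: at line 1 remove [dib] add [cpql] -> 12 lines: ygs cpql itbi zccbx cjsr ixi xpgbd sfloa obrc jhcjg jsr twoa
Final line count: 12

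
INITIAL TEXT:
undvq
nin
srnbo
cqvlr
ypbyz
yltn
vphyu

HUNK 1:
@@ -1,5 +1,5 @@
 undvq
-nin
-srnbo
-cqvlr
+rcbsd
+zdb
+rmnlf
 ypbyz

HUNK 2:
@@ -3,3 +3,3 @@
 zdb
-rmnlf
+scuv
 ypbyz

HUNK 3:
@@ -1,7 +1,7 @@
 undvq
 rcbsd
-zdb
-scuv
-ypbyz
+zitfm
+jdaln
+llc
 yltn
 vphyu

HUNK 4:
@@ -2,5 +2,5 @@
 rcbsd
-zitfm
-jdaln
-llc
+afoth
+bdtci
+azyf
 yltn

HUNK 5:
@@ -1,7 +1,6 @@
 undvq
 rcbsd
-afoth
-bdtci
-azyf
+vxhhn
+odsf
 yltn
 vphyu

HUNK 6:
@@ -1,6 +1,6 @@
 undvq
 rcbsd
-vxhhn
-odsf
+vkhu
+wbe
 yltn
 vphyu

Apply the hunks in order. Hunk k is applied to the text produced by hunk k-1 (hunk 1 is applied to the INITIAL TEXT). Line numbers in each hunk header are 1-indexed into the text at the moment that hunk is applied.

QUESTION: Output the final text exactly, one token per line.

Hunk 1: at line 1 remove [nin,srnbo,cqvlr] add [rcbsd,zdb,rmnlf] -> 7 lines: undvq rcbsd zdb rmnlf ypbyz yltn vphyu
Hunk 2: at line 3 remove [rmnlf] add [scuv] -> 7 lines: undvq rcbsd zdb scuv ypbyz yltn vphyu
Hunk 3: at line 1 remove [zdb,scuv,ypbyz] add [zitfm,jdaln,llc] -> 7 lines: undvq rcbsd zitfm jdaln llc yltn vphyu
Hunk 4: at line 2 remove [zitfm,jdaln,llc] add [afoth,bdtci,azyf] -> 7 lines: undvq rcbsd afoth bdtci azyf yltn vphyu
Hunk 5: at line 1 remove [afoth,bdtci,azyf] add [vxhhn,odsf] -> 6 lines: undvq rcbsd vxhhn odsf yltn vphyu
Hunk 6: at line 1 remove [vxhhn,odsf] add [vkhu,wbe] -> 6 lines: undvq rcbsd vkhu wbe yltn vphyu

Answer: undvq
rcbsd
vkhu
wbe
yltn
vphyu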